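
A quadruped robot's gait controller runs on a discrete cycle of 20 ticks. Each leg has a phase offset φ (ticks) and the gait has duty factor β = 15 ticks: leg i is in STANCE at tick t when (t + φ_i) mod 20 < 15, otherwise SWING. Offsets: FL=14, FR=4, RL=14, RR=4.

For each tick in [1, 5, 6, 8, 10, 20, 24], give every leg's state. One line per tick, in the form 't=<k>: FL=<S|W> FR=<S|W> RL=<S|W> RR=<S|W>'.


t=1: FL=W FR=S RL=W RR=S
t=5: FL=W FR=S RL=W RR=S
t=6: FL=S FR=S RL=S RR=S
t=8: FL=S FR=S RL=S RR=S
t=10: FL=S FR=S RL=S RR=S
t=20: FL=S FR=S RL=S RR=S
t=24: FL=W FR=S RL=W RR=S

t=1: phase=(15,5,15,5) vs β=15 → FL=W FR=S RL=W RR=S
t=5: phase=(19,9,19,9) vs β=15 → FL=W FR=S RL=W RR=S
t=6: phase=(0,10,0,10) vs β=15 → FL=S FR=S RL=S RR=S
t=8: phase=(2,12,2,12) vs β=15 → FL=S FR=S RL=S RR=S
t=10: phase=(4,14,4,14) vs β=15 → FL=S FR=S RL=S RR=S
t=20: phase=(14,4,14,4) vs β=15 → FL=S FR=S RL=S RR=S
t=24: phase=(18,8,18,8) vs β=15 → FL=W FR=S RL=W RR=S


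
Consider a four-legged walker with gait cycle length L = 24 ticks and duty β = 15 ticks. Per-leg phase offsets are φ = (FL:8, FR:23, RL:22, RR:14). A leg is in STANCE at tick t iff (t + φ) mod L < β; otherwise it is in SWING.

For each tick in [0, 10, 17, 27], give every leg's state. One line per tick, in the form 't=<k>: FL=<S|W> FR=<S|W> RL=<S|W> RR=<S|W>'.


t=0: phase=(8,23,22,14) vs β=15 → FL=S FR=W RL=W RR=S
t=10: phase=(18,9,8,0) vs β=15 → FL=W FR=S RL=S RR=S
t=17: phase=(1,16,15,7) vs β=15 → FL=S FR=W RL=W RR=S
t=27: phase=(11,2,1,17) vs β=15 → FL=S FR=S RL=S RR=W

t=0: FL=S FR=W RL=W RR=S
t=10: FL=W FR=S RL=S RR=S
t=17: FL=S FR=W RL=W RR=S
t=27: FL=S FR=S RL=S RR=W


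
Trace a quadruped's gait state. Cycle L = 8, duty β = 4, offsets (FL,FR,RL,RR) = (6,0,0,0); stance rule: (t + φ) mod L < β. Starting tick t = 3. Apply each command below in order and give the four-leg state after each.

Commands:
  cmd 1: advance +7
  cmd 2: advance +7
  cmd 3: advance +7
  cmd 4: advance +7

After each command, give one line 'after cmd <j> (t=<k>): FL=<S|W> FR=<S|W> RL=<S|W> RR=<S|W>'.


after cmd 1 (t=10): FL=S FR=S RL=S RR=S
after cmd 2 (t=17): FL=W FR=S RL=S RR=S
after cmd 3 (t=24): FL=W FR=S RL=S RR=S
after cmd 4 (t=31): FL=W FR=W RL=W RR=W

start t=3: FL=S FR=S RL=S RR=S
cmd 1: advance +7 → t=10, phase=(0,2,2,2) → FL=S FR=S RL=S RR=S
cmd 2: advance +7 → t=17, phase=(7,1,1,1) → FL=W FR=S RL=S RR=S
cmd 3: advance +7 → t=24, phase=(6,0,0,0) → FL=W FR=S RL=S RR=S
cmd 4: advance +7 → t=31, phase=(5,7,7,7) → FL=W FR=W RL=W RR=W


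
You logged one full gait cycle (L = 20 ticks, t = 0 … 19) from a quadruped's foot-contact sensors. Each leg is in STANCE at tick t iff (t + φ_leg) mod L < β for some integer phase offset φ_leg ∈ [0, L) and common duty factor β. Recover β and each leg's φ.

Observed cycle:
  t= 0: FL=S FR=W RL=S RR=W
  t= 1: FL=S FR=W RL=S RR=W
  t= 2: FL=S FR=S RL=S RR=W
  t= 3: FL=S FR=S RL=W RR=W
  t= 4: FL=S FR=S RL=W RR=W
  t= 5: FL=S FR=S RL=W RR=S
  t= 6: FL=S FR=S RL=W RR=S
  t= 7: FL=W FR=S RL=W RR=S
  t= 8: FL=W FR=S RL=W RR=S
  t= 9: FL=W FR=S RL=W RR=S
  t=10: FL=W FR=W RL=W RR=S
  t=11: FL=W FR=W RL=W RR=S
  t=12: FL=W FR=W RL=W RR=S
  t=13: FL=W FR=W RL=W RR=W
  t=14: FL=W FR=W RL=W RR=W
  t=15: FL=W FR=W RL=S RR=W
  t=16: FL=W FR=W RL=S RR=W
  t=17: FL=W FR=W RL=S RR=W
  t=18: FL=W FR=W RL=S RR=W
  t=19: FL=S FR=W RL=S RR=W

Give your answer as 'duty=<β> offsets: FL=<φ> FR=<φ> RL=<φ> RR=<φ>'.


duty β = stance ticks per leg = 8
FL: stance ticks = 8; W→S at t=19 → φ=1
FR: stance ticks = 8; W→S at t=2 → φ=18
RL: stance ticks = 8; W→S at t=15 → φ=5
RR: stance ticks = 8; W→S at t=5 → φ=15

duty=8 offsets: FL=1 FR=18 RL=5 RR=15


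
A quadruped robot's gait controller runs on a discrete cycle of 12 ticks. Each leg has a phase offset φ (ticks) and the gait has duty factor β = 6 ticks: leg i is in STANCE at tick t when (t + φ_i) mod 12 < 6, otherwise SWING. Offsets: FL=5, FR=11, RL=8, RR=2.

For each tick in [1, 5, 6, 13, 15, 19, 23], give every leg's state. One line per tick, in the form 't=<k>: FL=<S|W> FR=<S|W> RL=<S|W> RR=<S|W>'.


t=1: phase=(6,0,9,3) vs β=6 → FL=W FR=S RL=W RR=S
t=5: phase=(10,4,1,7) vs β=6 → FL=W FR=S RL=S RR=W
t=6: phase=(11,5,2,8) vs β=6 → FL=W FR=S RL=S RR=W
t=13: phase=(6,0,9,3) vs β=6 → FL=W FR=S RL=W RR=S
t=15: phase=(8,2,11,5) vs β=6 → FL=W FR=S RL=W RR=S
t=19: phase=(0,6,3,9) vs β=6 → FL=S FR=W RL=S RR=W
t=23: phase=(4,10,7,1) vs β=6 → FL=S FR=W RL=W RR=S

t=1: FL=W FR=S RL=W RR=S
t=5: FL=W FR=S RL=S RR=W
t=6: FL=W FR=S RL=S RR=W
t=13: FL=W FR=S RL=W RR=S
t=15: FL=W FR=S RL=W RR=S
t=19: FL=S FR=W RL=S RR=W
t=23: FL=S FR=W RL=W RR=S


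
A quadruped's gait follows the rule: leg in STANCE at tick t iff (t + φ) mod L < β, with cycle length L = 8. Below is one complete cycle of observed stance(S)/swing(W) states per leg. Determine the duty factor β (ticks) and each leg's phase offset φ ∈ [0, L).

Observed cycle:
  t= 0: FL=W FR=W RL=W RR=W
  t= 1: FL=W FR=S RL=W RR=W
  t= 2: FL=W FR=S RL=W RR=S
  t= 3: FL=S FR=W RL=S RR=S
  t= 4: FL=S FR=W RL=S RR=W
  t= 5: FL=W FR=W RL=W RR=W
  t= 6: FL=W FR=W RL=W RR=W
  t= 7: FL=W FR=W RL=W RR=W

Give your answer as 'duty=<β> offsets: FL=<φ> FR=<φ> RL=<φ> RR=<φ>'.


duty β = stance ticks per leg = 2
FL: stance ticks = 2; W→S at t=3 → φ=5
FR: stance ticks = 2; W→S at t=1 → φ=7
RL: stance ticks = 2; W→S at t=3 → φ=5
RR: stance ticks = 2; W→S at t=2 → φ=6

duty=2 offsets: FL=5 FR=7 RL=5 RR=6


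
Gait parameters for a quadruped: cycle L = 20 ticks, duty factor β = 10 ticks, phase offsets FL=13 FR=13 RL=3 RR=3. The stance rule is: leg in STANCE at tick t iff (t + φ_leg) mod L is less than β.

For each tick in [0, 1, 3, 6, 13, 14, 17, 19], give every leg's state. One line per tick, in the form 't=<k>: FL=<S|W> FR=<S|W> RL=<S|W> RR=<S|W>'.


t=0: phase=(13,13,3,3) vs β=10 → FL=W FR=W RL=S RR=S
t=1: phase=(14,14,4,4) vs β=10 → FL=W FR=W RL=S RR=S
t=3: phase=(16,16,6,6) vs β=10 → FL=W FR=W RL=S RR=S
t=6: phase=(19,19,9,9) vs β=10 → FL=W FR=W RL=S RR=S
t=13: phase=(6,6,16,16) vs β=10 → FL=S FR=S RL=W RR=W
t=14: phase=(7,7,17,17) vs β=10 → FL=S FR=S RL=W RR=W
t=17: phase=(10,10,0,0) vs β=10 → FL=W FR=W RL=S RR=S
t=19: phase=(12,12,2,2) vs β=10 → FL=W FR=W RL=S RR=S

t=0: FL=W FR=W RL=S RR=S
t=1: FL=W FR=W RL=S RR=S
t=3: FL=W FR=W RL=S RR=S
t=6: FL=W FR=W RL=S RR=S
t=13: FL=S FR=S RL=W RR=W
t=14: FL=S FR=S RL=W RR=W
t=17: FL=W FR=W RL=S RR=S
t=19: FL=W FR=W RL=S RR=S


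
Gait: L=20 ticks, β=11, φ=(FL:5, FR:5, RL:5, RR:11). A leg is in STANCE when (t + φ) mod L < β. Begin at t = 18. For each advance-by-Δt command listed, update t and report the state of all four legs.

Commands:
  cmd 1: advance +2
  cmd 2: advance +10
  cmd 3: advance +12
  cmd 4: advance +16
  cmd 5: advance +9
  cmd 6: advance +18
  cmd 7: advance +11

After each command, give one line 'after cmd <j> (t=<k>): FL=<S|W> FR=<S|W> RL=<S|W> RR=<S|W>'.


start t=18: FL=S FR=S RL=S RR=S
cmd 1: advance +2 → t=20, phase=(5,5,5,11) → FL=S FR=S RL=S RR=W
cmd 2: advance +10 → t=30, phase=(15,15,15,1) → FL=W FR=W RL=W RR=S
cmd 3: advance +12 → t=42, phase=(7,7,7,13) → FL=S FR=S RL=S RR=W
cmd 4: advance +16 → t=58, phase=(3,3,3,9) → FL=S FR=S RL=S RR=S
cmd 5: advance +9 → t=67, phase=(12,12,12,18) → FL=W FR=W RL=W RR=W
cmd 6: advance +18 → t=85, phase=(10,10,10,16) → FL=S FR=S RL=S RR=W
cmd 7: advance +11 → t=96, phase=(1,1,1,7) → FL=S FR=S RL=S RR=S

after cmd 1 (t=20): FL=S FR=S RL=S RR=W
after cmd 2 (t=30): FL=W FR=W RL=W RR=S
after cmd 3 (t=42): FL=S FR=S RL=S RR=W
after cmd 4 (t=58): FL=S FR=S RL=S RR=S
after cmd 5 (t=67): FL=W FR=W RL=W RR=W
after cmd 6 (t=85): FL=S FR=S RL=S RR=W
after cmd 7 (t=96): FL=S FR=S RL=S RR=S


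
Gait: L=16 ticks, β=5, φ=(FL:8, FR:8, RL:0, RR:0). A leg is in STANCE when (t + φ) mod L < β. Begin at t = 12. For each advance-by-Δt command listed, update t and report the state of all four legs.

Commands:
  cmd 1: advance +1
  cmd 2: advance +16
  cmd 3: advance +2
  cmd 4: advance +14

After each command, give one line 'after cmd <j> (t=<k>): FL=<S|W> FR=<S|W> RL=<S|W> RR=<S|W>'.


start t=12: FL=S FR=S RL=W RR=W
cmd 1: advance +1 → t=13, phase=(5,5,13,13) → FL=W FR=W RL=W RR=W
cmd 2: advance +16 → t=29, phase=(5,5,13,13) → FL=W FR=W RL=W RR=W
cmd 3: advance +2 → t=31, phase=(7,7,15,15) → FL=W FR=W RL=W RR=W
cmd 4: advance +14 → t=45, phase=(5,5,13,13) → FL=W FR=W RL=W RR=W

after cmd 1 (t=13): FL=W FR=W RL=W RR=W
after cmd 2 (t=29): FL=W FR=W RL=W RR=W
after cmd 3 (t=31): FL=W FR=W RL=W RR=W
after cmd 4 (t=45): FL=W FR=W RL=W RR=W


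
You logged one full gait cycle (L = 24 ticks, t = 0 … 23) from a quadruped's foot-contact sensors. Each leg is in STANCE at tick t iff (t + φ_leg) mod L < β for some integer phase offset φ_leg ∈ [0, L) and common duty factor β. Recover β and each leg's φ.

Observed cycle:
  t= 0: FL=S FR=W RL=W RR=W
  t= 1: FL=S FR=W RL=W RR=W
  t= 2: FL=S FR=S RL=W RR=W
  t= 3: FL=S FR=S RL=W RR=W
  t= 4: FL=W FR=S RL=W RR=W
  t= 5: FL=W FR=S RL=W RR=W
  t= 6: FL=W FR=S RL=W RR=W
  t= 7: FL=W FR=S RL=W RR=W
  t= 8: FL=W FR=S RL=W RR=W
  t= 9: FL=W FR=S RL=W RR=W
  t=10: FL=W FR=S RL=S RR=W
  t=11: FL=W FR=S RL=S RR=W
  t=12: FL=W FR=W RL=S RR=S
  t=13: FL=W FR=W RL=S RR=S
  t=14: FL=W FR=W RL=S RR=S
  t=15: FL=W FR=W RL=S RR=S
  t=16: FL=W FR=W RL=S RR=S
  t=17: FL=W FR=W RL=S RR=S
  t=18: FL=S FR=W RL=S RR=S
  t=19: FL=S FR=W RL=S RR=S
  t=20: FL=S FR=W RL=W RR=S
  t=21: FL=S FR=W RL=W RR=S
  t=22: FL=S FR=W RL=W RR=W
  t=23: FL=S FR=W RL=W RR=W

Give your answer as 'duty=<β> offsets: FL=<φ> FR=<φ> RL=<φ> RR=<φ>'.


duty=10 offsets: FL=6 FR=22 RL=14 RR=12

duty β = stance ticks per leg = 10
FL: stance ticks = 10; W→S at t=18 → φ=6
FR: stance ticks = 10; W→S at t=2 → φ=22
RL: stance ticks = 10; W→S at t=10 → φ=14
RR: stance ticks = 10; W→S at t=12 → φ=12


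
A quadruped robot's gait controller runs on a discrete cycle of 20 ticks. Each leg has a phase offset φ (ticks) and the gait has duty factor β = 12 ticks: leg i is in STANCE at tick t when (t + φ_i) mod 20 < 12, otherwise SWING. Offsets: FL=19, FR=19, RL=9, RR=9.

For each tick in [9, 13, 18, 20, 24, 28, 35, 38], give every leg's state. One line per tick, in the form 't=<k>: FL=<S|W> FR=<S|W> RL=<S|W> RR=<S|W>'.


t=9: phase=(8,8,18,18) vs β=12 → FL=S FR=S RL=W RR=W
t=13: phase=(12,12,2,2) vs β=12 → FL=W FR=W RL=S RR=S
t=18: phase=(17,17,7,7) vs β=12 → FL=W FR=W RL=S RR=S
t=20: phase=(19,19,9,9) vs β=12 → FL=W FR=W RL=S RR=S
t=24: phase=(3,3,13,13) vs β=12 → FL=S FR=S RL=W RR=W
t=28: phase=(7,7,17,17) vs β=12 → FL=S FR=S RL=W RR=W
t=35: phase=(14,14,4,4) vs β=12 → FL=W FR=W RL=S RR=S
t=38: phase=(17,17,7,7) vs β=12 → FL=W FR=W RL=S RR=S

t=9: FL=S FR=S RL=W RR=W
t=13: FL=W FR=W RL=S RR=S
t=18: FL=W FR=W RL=S RR=S
t=20: FL=W FR=W RL=S RR=S
t=24: FL=S FR=S RL=W RR=W
t=28: FL=S FR=S RL=W RR=W
t=35: FL=W FR=W RL=S RR=S
t=38: FL=W FR=W RL=S RR=S


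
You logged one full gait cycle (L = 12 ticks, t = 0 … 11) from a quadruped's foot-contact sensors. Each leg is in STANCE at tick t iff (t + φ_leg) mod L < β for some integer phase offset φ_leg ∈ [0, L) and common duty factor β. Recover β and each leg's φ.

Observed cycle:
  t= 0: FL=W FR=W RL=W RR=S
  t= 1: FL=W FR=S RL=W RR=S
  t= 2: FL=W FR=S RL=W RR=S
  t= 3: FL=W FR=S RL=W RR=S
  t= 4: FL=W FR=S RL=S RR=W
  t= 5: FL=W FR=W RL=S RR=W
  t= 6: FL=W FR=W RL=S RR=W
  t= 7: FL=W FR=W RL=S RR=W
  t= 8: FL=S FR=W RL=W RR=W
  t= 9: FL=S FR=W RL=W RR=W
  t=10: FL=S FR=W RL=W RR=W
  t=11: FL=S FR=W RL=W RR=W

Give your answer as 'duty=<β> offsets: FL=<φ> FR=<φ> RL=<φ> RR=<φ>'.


duty β = stance ticks per leg = 4
FL: stance ticks = 4; W→S at t=8 → φ=4
FR: stance ticks = 4; W→S at t=1 → φ=11
RL: stance ticks = 4; W→S at t=4 → φ=8
RR: stance ticks = 4; W→S at t=0 → φ=0

duty=4 offsets: FL=4 FR=11 RL=8 RR=0


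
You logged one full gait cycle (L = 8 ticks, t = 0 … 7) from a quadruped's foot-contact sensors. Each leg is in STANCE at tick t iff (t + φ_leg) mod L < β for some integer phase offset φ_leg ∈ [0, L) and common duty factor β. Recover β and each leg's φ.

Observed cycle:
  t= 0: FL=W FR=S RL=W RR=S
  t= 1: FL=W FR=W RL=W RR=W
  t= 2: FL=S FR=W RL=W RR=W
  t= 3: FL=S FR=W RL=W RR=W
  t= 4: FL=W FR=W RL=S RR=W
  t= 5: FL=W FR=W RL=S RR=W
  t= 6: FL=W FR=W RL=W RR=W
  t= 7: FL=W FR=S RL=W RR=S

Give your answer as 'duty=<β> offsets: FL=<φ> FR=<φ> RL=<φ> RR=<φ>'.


duty β = stance ticks per leg = 2
FL: stance ticks = 2; W→S at t=2 → φ=6
FR: stance ticks = 2; W→S at t=7 → φ=1
RL: stance ticks = 2; W→S at t=4 → φ=4
RR: stance ticks = 2; W→S at t=7 → φ=1

duty=2 offsets: FL=6 FR=1 RL=4 RR=1


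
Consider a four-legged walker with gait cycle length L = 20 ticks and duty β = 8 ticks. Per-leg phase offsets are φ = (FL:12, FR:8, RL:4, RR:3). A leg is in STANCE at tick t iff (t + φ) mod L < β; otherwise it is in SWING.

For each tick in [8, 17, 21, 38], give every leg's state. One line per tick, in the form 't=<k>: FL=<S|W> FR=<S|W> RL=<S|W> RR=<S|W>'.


t=8: FL=S FR=W RL=W RR=W
t=17: FL=W FR=S RL=S RR=S
t=21: FL=W FR=W RL=S RR=S
t=38: FL=W FR=S RL=S RR=S

t=8: phase=(0,16,12,11) vs β=8 → FL=S FR=W RL=W RR=W
t=17: phase=(9,5,1,0) vs β=8 → FL=W FR=S RL=S RR=S
t=21: phase=(13,9,5,4) vs β=8 → FL=W FR=W RL=S RR=S
t=38: phase=(10,6,2,1) vs β=8 → FL=W FR=S RL=S RR=S


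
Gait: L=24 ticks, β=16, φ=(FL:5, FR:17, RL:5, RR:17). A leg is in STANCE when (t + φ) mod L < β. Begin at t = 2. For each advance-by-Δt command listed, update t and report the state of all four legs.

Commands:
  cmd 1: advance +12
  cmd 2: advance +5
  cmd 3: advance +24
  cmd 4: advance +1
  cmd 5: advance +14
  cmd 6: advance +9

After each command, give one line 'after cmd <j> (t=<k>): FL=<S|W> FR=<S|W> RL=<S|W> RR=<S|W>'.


after cmd 1 (t=14): FL=W FR=S RL=W RR=S
after cmd 2 (t=19): FL=S FR=S RL=S RR=S
after cmd 3 (t=43): FL=S FR=S RL=S RR=S
after cmd 4 (t=44): FL=S FR=S RL=S RR=S
after cmd 5 (t=58): FL=S FR=S RL=S RR=S
after cmd 6 (t=67): FL=S FR=S RL=S RR=S

start t=2: FL=S FR=W RL=S RR=W
cmd 1: advance +12 → t=14, phase=(19,7,19,7) → FL=W FR=S RL=W RR=S
cmd 2: advance +5 → t=19, phase=(0,12,0,12) → FL=S FR=S RL=S RR=S
cmd 3: advance +24 → t=43, phase=(0,12,0,12) → FL=S FR=S RL=S RR=S
cmd 4: advance +1 → t=44, phase=(1,13,1,13) → FL=S FR=S RL=S RR=S
cmd 5: advance +14 → t=58, phase=(15,3,15,3) → FL=S FR=S RL=S RR=S
cmd 6: advance +9 → t=67, phase=(0,12,0,12) → FL=S FR=S RL=S RR=S


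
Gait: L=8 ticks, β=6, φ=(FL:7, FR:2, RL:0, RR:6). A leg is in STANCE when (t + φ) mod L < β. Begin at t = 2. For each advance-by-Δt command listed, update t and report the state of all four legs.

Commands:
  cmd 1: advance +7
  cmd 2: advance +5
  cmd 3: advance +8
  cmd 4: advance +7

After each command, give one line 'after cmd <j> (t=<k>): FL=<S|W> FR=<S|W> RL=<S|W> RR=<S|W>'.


after cmd 1 (t=9): FL=S FR=S RL=S RR=W
after cmd 2 (t=14): FL=S FR=S RL=W RR=S
after cmd 3 (t=22): FL=S FR=S RL=W RR=S
after cmd 4 (t=29): FL=S FR=W RL=S RR=S

start t=2: FL=S FR=S RL=S RR=S
cmd 1: advance +7 → t=9, phase=(0,3,1,7) → FL=S FR=S RL=S RR=W
cmd 2: advance +5 → t=14, phase=(5,0,6,4) → FL=S FR=S RL=W RR=S
cmd 3: advance +8 → t=22, phase=(5,0,6,4) → FL=S FR=S RL=W RR=S
cmd 4: advance +7 → t=29, phase=(4,7,5,3) → FL=S FR=W RL=S RR=S


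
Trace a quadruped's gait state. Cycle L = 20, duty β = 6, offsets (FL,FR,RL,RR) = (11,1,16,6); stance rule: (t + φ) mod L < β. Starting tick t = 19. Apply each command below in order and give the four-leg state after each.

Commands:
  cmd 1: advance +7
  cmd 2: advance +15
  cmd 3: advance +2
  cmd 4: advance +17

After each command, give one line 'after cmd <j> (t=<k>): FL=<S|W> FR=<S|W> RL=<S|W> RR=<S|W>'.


after cmd 1 (t=26): FL=W FR=W RL=S RR=W
after cmd 2 (t=41): FL=W FR=S RL=W RR=W
after cmd 3 (t=43): FL=W FR=S RL=W RR=W
after cmd 4 (t=60): FL=W FR=S RL=W RR=W

start t=19: FL=W FR=S RL=W RR=S
cmd 1: advance +7 → t=26, phase=(17,7,2,12) → FL=W FR=W RL=S RR=W
cmd 2: advance +15 → t=41, phase=(12,2,17,7) → FL=W FR=S RL=W RR=W
cmd 3: advance +2 → t=43, phase=(14,4,19,9) → FL=W FR=S RL=W RR=W
cmd 4: advance +17 → t=60, phase=(11,1,16,6) → FL=W FR=S RL=W RR=W


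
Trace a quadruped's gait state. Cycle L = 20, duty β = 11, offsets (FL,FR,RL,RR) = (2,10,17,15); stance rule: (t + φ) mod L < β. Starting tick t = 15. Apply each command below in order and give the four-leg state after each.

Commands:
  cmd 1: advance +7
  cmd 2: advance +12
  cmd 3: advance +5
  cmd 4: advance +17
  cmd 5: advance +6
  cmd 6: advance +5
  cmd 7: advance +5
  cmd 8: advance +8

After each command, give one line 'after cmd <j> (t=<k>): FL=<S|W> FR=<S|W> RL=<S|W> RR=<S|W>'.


after cmd 1 (t=22): FL=S FR=W RL=W RR=W
after cmd 2 (t=34): FL=W FR=S RL=W RR=S
after cmd 3 (t=39): FL=S FR=S RL=W RR=W
after cmd 4 (t=56): FL=W FR=S RL=W RR=W
after cmd 5 (t=62): FL=S FR=W RL=W RR=W
after cmd 6 (t=67): FL=S FR=W RL=S RR=S
after cmd 7 (t=72): FL=W FR=S RL=S RR=S
after cmd 8 (t=80): FL=S FR=S RL=W RR=W

start t=15: FL=W FR=S RL=W RR=S
cmd 1: advance +7 → t=22, phase=(4,12,19,17) → FL=S FR=W RL=W RR=W
cmd 2: advance +12 → t=34, phase=(16,4,11,9) → FL=W FR=S RL=W RR=S
cmd 3: advance +5 → t=39, phase=(1,9,16,14) → FL=S FR=S RL=W RR=W
cmd 4: advance +17 → t=56, phase=(18,6,13,11) → FL=W FR=S RL=W RR=W
cmd 5: advance +6 → t=62, phase=(4,12,19,17) → FL=S FR=W RL=W RR=W
cmd 6: advance +5 → t=67, phase=(9,17,4,2) → FL=S FR=W RL=S RR=S
cmd 7: advance +5 → t=72, phase=(14,2,9,7) → FL=W FR=S RL=S RR=S
cmd 8: advance +8 → t=80, phase=(2,10,17,15) → FL=S FR=S RL=W RR=W


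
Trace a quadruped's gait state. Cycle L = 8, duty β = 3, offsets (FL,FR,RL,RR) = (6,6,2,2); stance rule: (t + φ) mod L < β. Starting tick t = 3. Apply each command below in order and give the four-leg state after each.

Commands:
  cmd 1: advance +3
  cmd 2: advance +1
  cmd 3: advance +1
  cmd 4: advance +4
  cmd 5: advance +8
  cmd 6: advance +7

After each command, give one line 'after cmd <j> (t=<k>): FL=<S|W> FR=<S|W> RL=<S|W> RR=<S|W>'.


after cmd 1 (t=6): FL=W FR=W RL=S RR=S
after cmd 2 (t=7): FL=W FR=W RL=S RR=S
after cmd 3 (t=8): FL=W FR=W RL=S RR=S
after cmd 4 (t=12): FL=S FR=S RL=W RR=W
after cmd 5 (t=20): FL=S FR=S RL=W RR=W
after cmd 6 (t=27): FL=S FR=S RL=W RR=W

start t=3: FL=S FR=S RL=W RR=W
cmd 1: advance +3 → t=6, phase=(4,4,0,0) → FL=W FR=W RL=S RR=S
cmd 2: advance +1 → t=7, phase=(5,5,1,1) → FL=W FR=W RL=S RR=S
cmd 3: advance +1 → t=8, phase=(6,6,2,2) → FL=W FR=W RL=S RR=S
cmd 4: advance +4 → t=12, phase=(2,2,6,6) → FL=S FR=S RL=W RR=W
cmd 5: advance +8 → t=20, phase=(2,2,6,6) → FL=S FR=S RL=W RR=W
cmd 6: advance +7 → t=27, phase=(1,1,5,5) → FL=S FR=S RL=W RR=W


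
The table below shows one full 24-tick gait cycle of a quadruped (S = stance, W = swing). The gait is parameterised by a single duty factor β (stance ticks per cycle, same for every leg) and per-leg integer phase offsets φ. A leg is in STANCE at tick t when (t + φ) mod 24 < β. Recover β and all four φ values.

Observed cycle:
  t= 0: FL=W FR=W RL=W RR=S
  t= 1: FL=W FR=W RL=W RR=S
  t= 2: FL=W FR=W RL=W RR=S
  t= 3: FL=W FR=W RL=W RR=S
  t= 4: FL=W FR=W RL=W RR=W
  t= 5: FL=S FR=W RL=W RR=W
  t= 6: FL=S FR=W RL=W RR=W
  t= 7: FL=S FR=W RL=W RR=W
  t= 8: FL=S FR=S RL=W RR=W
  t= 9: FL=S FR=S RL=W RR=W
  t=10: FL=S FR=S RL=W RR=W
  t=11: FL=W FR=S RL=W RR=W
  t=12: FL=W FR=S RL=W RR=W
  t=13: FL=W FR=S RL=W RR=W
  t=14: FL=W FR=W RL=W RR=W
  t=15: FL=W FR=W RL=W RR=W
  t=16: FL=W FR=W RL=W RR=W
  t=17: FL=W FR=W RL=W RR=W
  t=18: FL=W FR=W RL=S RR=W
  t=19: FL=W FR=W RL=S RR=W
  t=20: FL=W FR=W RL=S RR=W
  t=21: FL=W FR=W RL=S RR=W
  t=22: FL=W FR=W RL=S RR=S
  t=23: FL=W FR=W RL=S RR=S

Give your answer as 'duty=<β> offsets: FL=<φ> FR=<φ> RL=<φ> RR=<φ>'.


duty β = stance ticks per leg = 6
FL: stance ticks = 6; W→S at t=5 → φ=19
FR: stance ticks = 6; W→S at t=8 → φ=16
RL: stance ticks = 6; W→S at t=18 → φ=6
RR: stance ticks = 6; W→S at t=22 → φ=2

duty=6 offsets: FL=19 FR=16 RL=6 RR=2


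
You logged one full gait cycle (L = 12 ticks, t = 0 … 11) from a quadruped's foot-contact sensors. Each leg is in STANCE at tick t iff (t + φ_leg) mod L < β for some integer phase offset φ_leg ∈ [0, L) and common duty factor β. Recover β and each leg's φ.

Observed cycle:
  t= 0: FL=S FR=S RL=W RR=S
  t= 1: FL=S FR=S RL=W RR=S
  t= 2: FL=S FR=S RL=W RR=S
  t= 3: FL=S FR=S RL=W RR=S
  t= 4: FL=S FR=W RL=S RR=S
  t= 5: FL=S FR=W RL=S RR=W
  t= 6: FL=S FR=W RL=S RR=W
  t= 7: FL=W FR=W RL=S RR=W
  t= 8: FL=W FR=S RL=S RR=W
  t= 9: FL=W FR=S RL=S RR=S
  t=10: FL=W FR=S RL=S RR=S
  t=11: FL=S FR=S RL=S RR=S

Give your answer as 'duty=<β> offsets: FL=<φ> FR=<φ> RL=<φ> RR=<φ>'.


duty β = stance ticks per leg = 8
FL: stance ticks = 8; W→S at t=11 → φ=1
FR: stance ticks = 8; W→S at t=8 → φ=4
RL: stance ticks = 8; W→S at t=4 → φ=8
RR: stance ticks = 8; W→S at t=9 → φ=3

duty=8 offsets: FL=1 FR=4 RL=8 RR=3


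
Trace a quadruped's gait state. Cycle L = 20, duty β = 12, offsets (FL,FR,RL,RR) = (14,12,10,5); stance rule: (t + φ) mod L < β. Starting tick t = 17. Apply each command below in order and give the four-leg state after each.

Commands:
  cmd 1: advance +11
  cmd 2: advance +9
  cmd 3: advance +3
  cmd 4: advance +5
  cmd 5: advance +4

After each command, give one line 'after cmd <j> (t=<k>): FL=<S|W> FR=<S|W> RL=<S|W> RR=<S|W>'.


start t=17: FL=S FR=S RL=S RR=S
cmd 1: advance +11 → t=28, phase=(2,0,18,13) → FL=S FR=S RL=W RR=W
cmd 2: advance +9 → t=37, phase=(11,9,7,2) → FL=S FR=S RL=S RR=S
cmd 3: advance +3 → t=40, phase=(14,12,10,5) → FL=W FR=W RL=S RR=S
cmd 4: advance +5 → t=45, phase=(19,17,15,10) → FL=W FR=W RL=W RR=S
cmd 5: advance +4 → t=49, phase=(3,1,19,14) → FL=S FR=S RL=W RR=W

after cmd 1 (t=28): FL=S FR=S RL=W RR=W
after cmd 2 (t=37): FL=S FR=S RL=S RR=S
after cmd 3 (t=40): FL=W FR=W RL=S RR=S
after cmd 4 (t=45): FL=W FR=W RL=W RR=S
after cmd 5 (t=49): FL=S FR=S RL=W RR=W


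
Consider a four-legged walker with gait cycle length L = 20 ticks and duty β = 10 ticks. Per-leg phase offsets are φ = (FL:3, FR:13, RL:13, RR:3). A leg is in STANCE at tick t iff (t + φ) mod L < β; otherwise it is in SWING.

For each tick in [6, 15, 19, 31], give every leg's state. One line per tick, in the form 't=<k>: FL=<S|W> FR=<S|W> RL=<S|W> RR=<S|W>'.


t=6: FL=S FR=W RL=W RR=S
t=15: FL=W FR=S RL=S RR=W
t=19: FL=S FR=W RL=W RR=S
t=31: FL=W FR=S RL=S RR=W

t=6: phase=(9,19,19,9) vs β=10 → FL=S FR=W RL=W RR=S
t=15: phase=(18,8,8,18) vs β=10 → FL=W FR=S RL=S RR=W
t=19: phase=(2,12,12,2) vs β=10 → FL=S FR=W RL=W RR=S
t=31: phase=(14,4,4,14) vs β=10 → FL=W FR=S RL=S RR=W


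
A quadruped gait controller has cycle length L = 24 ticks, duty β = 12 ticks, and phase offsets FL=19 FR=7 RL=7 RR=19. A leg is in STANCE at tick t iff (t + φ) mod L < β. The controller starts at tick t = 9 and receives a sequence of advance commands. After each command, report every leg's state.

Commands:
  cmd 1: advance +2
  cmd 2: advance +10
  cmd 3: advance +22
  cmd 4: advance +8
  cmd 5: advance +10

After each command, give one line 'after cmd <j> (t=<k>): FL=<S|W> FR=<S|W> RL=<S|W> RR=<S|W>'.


after cmd 1 (t=11): FL=S FR=W RL=W RR=S
after cmd 2 (t=21): FL=W FR=S RL=S RR=W
after cmd 3 (t=43): FL=W FR=S RL=S RR=W
after cmd 4 (t=51): FL=W FR=S RL=S RR=W
after cmd 5 (t=61): FL=S FR=W RL=W RR=S

start t=9: FL=S FR=W RL=W RR=S
cmd 1: advance +2 → t=11, phase=(6,18,18,6) → FL=S FR=W RL=W RR=S
cmd 2: advance +10 → t=21, phase=(16,4,4,16) → FL=W FR=S RL=S RR=W
cmd 3: advance +22 → t=43, phase=(14,2,2,14) → FL=W FR=S RL=S RR=W
cmd 4: advance +8 → t=51, phase=(22,10,10,22) → FL=W FR=S RL=S RR=W
cmd 5: advance +10 → t=61, phase=(8,20,20,8) → FL=S FR=W RL=W RR=S


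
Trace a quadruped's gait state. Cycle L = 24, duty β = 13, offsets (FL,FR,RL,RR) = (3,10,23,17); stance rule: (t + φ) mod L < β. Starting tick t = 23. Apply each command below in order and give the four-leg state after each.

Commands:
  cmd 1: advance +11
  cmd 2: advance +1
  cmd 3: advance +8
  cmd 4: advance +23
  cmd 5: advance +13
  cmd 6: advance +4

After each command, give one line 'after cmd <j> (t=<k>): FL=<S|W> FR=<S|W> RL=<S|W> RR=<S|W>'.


start t=23: FL=S FR=S RL=W RR=W
cmd 1: advance +11 → t=34, phase=(13,20,9,3) → FL=W FR=W RL=S RR=S
cmd 2: advance +1 → t=35, phase=(14,21,10,4) → FL=W FR=W RL=S RR=S
cmd 3: advance +8 → t=43, phase=(22,5,18,12) → FL=W FR=S RL=W RR=S
cmd 4: advance +23 → t=66, phase=(21,4,17,11) → FL=W FR=S RL=W RR=S
cmd 5: advance +13 → t=79, phase=(10,17,6,0) → FL=S FR=W RL=S RR=S
cmd 6: advance +4 → t=83, phase=(14,21,10,4) → FL=W FR=W RL=S RR=S

after cmd 1 (t=34): FL=W FR=W RL=S RR=S
after cmd 2 (t=35): FL=W FR=W RL=S RR=S
after cmd 3 (t=43): FL=W FR=S RL=W RR=S
after cmd 4 (t=66): FL=W FR=S RL=W RR=S
after cmd 5 (t=79): FL=S FR=W RL=S RR=S
after cmd 6 (t=83): FL=W FR=W RL=S RR=S


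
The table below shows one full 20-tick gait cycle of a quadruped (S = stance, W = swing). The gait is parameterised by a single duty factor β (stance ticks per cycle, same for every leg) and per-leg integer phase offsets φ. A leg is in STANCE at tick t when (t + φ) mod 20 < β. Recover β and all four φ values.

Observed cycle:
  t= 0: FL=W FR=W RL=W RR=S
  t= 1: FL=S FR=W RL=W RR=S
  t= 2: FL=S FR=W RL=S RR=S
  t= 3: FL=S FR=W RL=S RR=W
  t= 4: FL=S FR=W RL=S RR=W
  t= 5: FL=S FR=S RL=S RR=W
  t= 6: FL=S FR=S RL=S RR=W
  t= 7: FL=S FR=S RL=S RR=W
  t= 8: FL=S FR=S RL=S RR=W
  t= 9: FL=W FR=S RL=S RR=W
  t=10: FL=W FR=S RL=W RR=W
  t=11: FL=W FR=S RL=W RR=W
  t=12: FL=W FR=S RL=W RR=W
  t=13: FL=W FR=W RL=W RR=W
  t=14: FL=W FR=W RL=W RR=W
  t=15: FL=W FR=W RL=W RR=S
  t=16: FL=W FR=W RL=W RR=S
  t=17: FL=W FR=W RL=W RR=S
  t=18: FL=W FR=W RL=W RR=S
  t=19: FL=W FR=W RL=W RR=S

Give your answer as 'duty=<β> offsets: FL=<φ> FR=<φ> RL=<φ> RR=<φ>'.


duty β = stance ticks per leg = 8
FL: stance ticks = 8; W→S at t=1 → φ=19
FR: stance ticks = 8; W→S at t=5 → φ=15
RL: stance ticks = 8; W→S at t=2 → φ=18
RR: stance ticks = 8; W→S at t=15 → φ=5

duty=8 offsets: FL=19 FR=15 RL=18 RR=5


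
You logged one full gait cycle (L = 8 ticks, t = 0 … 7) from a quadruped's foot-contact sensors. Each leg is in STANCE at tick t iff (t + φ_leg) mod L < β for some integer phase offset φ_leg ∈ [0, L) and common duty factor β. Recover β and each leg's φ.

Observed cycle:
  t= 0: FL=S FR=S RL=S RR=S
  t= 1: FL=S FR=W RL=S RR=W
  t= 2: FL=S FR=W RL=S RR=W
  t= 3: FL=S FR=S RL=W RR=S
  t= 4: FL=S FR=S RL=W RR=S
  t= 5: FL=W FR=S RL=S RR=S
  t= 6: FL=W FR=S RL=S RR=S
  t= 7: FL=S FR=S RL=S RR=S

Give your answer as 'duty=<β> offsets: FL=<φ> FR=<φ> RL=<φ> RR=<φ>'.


duty β = stance ticks per leg = 6
FL: stance ticks = 6; W→S at t=7 → φ=1
FR: stance ticks = 6; W→S at t=3 → φ=5
RL: stance ticks = 6; W→S at t=5 → φ=3
RR: stance ticks = 6; W→S at t=3 → φ=5

duty=6 offsets: FL=1 FR=5 RL=3 RR=5


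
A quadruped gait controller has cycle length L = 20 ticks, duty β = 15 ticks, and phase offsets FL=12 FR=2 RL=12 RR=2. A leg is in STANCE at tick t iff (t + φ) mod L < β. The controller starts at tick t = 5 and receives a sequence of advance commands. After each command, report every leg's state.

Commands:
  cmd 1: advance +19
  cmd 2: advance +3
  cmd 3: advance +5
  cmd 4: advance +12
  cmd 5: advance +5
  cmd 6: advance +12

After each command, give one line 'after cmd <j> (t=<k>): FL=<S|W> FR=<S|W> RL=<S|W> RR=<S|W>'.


after cmd 1 (t=24): FL=W FR=S RL=W RR=S
after cmd 2 (t=27): FL=W FR=S RL=W RR=S
after cmd 3 (t=32): FL=S FR=S RL=S RR=S
after cmd 4 (t=44): FL=W FR=S RL=W RR=S
after cmd 5 (t=49): FL=S FR=S RL=S RR=S
after cmd 6 (t=61): FL=S FR=S RL=S RR=S

start t=5: FL=W FR=S RL=W RR=S
cmd 1: advance +19 → t=24, phase=(16,6,16,6) → FL=W FR=S RL=W RR=S
cmd 2: advance +3 → t=27, phase=(19,9,19,9) → FL=W FR=S RL=W RR=S
cmd 3: advance +5 → t=32, phase=(4,14,4,14) → FL=S FR=S RL=S RR=S
cmd 4: advance +12 → t=44, phase=(16,6,16,6) → FL=W FR=S RL=W RR=S
cmd 5: advance +5 → t=49, phase=(1,11,1,11) → FL=S FR=S RL=S RR=S
cmd 6: advance +12 → t=61, phase=(13,3,13,3) → FL=S FR=S RL=S RR=S


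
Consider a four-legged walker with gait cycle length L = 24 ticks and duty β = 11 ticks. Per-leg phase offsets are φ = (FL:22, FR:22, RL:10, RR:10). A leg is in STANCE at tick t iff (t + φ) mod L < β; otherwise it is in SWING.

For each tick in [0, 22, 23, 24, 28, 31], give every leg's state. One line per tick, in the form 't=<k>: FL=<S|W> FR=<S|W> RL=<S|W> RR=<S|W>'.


t=0: phase=(22,22,10,10) vs β=11 → FL=W FR=W RL=S RR=S
t=22: phase=(20,20,8,8) vs β=11 → FL=W FR=W RL=S RR=S
t=23: phase=(21,21,9,9) vs β=11 → FL=W FR=W RL=S RR=S
t=24: phase=(22,22,10,10) vs β=11 → FL=W FR=W RL=S RR=S
t=28: phase=(2,2,14,14) vs β=11 → FL=S FR=S RL=W RR=W
t=31: phase=(5,5,17,17) vs β=11 → FL=S FR=S RL=W RR=W

t=0: FL=W FR=W RL=S RR=S
t=22: FL=W FR=W RL=S RR=S
t=23: FL=W FR=W RL=S RR=S
t=24: FL=W FR=W RL=S RR=S
t=28: FL=S FR=S RL=W RR=W
t=31: FL=S FR=S RL=W RR=W


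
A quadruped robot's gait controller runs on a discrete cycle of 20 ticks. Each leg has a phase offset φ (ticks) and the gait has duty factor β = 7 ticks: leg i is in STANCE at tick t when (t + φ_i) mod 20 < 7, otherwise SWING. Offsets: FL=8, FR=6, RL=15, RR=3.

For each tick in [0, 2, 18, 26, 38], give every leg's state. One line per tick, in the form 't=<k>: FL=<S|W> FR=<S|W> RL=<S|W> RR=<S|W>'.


t=0: FL=W FR=S RL=W RR=S
t=2: FL=W FR=W RL=W RR=S
t=18: FL=S FR=S RL=W RR=S
t=26: FL=W FR=W RL=S RR=W
t=38: FL=S FR=S RL=W RR=S

t=0: phase=(8,6,15,3) vs β=7 → FL=W FR=S RL=W RR=S
t=2: phase=(10,8,17,5) vs β=7 → FL=W FR=W RL=W RR=S
t=18: phase=(6,4,13,1) vs β=7 → FL=S FR=S RL=W RR=S
t=26: phase=(14,12,1,9) vs β=7 → FL=W FR=W RL=S RR=W
t=38: phase=(6,4,13,1) vs β=7 → FL=S FR=S RL=W RR=S


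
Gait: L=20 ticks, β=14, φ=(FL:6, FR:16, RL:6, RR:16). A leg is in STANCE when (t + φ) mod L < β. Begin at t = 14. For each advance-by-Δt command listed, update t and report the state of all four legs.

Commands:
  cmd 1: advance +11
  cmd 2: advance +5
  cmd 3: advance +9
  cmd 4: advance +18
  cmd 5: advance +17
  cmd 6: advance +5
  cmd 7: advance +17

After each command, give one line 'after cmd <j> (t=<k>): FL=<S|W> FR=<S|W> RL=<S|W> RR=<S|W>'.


start t=14: FL=S FR=S RL=S RR=S
cmd 1: advance +11 → t=25, phase=(11,1,11,1) → FL=S FR=S RL=S RR=S
cmd 2: advance +5 → t=30, phase=(16,6,16,6) → FL=W FR=S RL=W RR=S
cmd 3: advance +9 → t=39, phase=(5,15,5,15) → FL=S FR=W RL=S RR=W
cmd 4: advance +18 → t=57, phase=(3,13,3,13) → FL=S FR=S RL=S RR=S
cmd 5: advance +17 → t=74, phase=(0,10,0,10) → FL=S FR=S RL=S RR=S
cmd 6: advance +5 → t=79, phase=(5,15,5,15) → FL=S FR=W RL=S RR=W
cmd 7: advance +17 → t=96, phase=(2,12,2,12) → FL=S FR=S RL=S RR=S

after cmd 1 (t=25): FL=S FR=S RL=S RR=S
after cmd 2 (t=30): FL=W FR=S RL=W RR=S
after cmd 3 (t=39): FL=S FR=W RL=S RR=W
after cmd 4 (t=57): FL=S FR=S RL=S RR=S
after cmd 5 (t=74): FL=S FR=S RL=S RR=S
after cmd 6 (t=79): FL=S FR=W RL=S RR=W
after cmd 7 (t=96): FL=S FR=S RL=S RR=S


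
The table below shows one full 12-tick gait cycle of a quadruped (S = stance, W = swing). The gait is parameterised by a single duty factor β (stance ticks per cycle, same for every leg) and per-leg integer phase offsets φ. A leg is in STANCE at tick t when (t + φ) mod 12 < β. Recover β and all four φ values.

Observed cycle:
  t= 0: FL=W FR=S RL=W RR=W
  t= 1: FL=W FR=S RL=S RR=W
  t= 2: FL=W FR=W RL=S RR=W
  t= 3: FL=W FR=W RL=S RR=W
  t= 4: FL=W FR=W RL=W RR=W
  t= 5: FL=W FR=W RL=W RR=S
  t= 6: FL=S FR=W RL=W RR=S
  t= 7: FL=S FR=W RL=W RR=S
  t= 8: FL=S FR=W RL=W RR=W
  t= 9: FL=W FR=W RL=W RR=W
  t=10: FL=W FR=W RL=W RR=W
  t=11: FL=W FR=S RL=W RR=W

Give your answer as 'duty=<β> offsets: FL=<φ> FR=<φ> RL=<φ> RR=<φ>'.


duty=3 offsets: FL=6 FR=1 RL=11 RR=7

duty β = stance ticks per leg = 3
FL: stance ticks = 3; W→S at t=6 → φ=6
FR: stance ticks = 3; W→S at t=11 → φ=1
RL: stance ticks = 3; W→S at t=1 → φ=11
RR: stance ticks = 3; W→S at t=5 → φ=7


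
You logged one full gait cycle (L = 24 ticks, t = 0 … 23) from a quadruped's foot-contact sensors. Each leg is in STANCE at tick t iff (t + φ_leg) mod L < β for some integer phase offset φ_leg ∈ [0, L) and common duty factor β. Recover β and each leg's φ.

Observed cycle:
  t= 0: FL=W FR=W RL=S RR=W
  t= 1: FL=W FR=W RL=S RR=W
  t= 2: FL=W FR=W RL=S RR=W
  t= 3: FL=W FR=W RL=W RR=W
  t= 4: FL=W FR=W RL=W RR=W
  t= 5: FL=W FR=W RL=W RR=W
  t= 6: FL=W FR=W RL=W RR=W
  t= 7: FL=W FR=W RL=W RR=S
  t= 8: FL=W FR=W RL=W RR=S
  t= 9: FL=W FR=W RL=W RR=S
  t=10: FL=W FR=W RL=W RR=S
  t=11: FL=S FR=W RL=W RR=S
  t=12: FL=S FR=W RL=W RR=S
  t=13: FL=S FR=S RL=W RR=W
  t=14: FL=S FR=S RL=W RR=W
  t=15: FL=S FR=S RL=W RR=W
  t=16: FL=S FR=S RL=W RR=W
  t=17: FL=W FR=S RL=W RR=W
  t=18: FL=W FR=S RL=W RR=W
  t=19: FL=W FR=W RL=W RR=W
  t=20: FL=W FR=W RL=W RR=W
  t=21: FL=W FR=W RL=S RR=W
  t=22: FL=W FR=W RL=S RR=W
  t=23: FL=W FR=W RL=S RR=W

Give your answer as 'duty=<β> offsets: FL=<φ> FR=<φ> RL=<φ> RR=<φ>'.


duty β = stance ticks per leg = 6
FL: stance ticks = 6; W→S at t=11 → φ=13
FR: stance ticks = 6; W→S at t=13 → φ=11
RL: stance ticks = 6; W→S at t=21 → φ=3
RR: stance ticks = 6; W→S at t=7 → φ=17

duty=6 offsets: FL=13 FR=11 RL=3 RR=17


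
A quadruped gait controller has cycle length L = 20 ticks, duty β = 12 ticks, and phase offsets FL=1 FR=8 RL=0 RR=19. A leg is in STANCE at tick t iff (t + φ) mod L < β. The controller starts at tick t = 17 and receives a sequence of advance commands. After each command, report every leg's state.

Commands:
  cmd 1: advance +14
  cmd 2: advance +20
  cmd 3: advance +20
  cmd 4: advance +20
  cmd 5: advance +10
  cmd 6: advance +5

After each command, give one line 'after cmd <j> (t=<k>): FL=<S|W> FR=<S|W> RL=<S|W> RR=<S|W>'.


start t=17: FL=W FR=S RL=W RR=W
cmd 1: advance +14 → t=31, phase=(12,19,11,10) → FL=W FR=W RL=S RR=S
cmd 2: advance +20 → t=51, phase=(12,19,11,10) → FL=W FR=W RL=S RR=S
cmd 3: advance +20 → t=71, phase=(12,19,11,10) → FL=W FR=W RL=S RR=S
cmd 4: advance +20 → t=91, phase=(12,19,11,10) → FL=W FR=W RL=S RR=S
cmd 5: advance +10 → t=101, phase=(2,9,1,0) → FL=S FR=S RL=S RR=S
cmd 6: advance +5 → t=106, phase=(7,14,6,5) → FL=S FR=W RL=S RR=S

after cmd 1 (t=31): FL=W FR=W RL=S RR=S
after cmd 2 (t=51): FL=W FR=W RL=S RR=S
after cmd 3 (t=71): FL=W FR=W RL=S RR=S
after cmd 4 (t=91): FL=W FR=W RL=S RR=S
after cmd 5 (t=101): FL=S FR=S RL=S RR=S
after cmd 6 (t=106): FL=S FR=W RL=S RR=S


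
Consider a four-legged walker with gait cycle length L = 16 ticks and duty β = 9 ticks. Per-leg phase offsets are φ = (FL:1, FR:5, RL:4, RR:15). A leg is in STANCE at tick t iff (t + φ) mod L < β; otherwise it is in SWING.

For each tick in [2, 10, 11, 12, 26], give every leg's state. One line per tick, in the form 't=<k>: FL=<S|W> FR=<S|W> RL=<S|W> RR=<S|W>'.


t=2: phase=(3,7,6,1) vs β=9 → FL=S FR=S RL=S RR=S
t=10: phase=(11,15,14,9) vs β=9 → FL=W FR=W RL=W RR=W
t=11: phase=(12,0,15,10) vs β=9 → FL=W FR=S RL=W RR=W
t=12: phase=(13,1,0,11) vs β=9 → FL=W FR=S RL=S RR=W
t=26: phase=(11,15,14,9) vs β=9 → FL=W FR=W RL=W RR=W

t=2: FL=S FR=S RL=S RR=S
t=10: FL=W FR=W RL=W RR=W
t=11: FL=W FR=S RL=W RR=W
t=12: FL=W FR=S RL=S RR=W
t=26: FL=W FR=W RL=W RR=W


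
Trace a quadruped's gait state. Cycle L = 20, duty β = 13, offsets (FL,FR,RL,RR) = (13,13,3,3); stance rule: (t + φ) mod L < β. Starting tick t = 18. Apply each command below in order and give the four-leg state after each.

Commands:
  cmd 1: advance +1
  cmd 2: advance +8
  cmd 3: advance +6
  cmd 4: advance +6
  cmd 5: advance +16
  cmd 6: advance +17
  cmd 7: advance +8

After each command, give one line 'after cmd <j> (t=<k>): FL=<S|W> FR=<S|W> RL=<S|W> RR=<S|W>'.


after cmd 1 (t=19): FL=S FR=S RL=S RR=S
after cmd 2 (t=27): FL=S FR=S RL=S RR=S
after cmd 3 (t=33): FL=S FR=S RL=W RR=W
after cmd 4 (t=39): FL=S FR=S RL=S RR=S
after cmd 5 (t=55): FL=S FR=S RL=W RR=W
after cmd 6 (t=72): FL=S FR=S RL=W RR=W
after cmd 7 (t=80): FL=W FR=W RL=S RR=S

start t=18: FL=S FR=S RL=S RR=S
cmd 1: advance +1 → t=19, phase=(12,12,2,2) → FL=S FR=S RL=S RR=S
cmd 2: advance +8 → t=27, phase=(0,0,10,10) → FL=S FR=S RL=S RR=S
cmd 3: advance +6 → t=33, phase=(6,6,16,16) → FL=S FR=S RL=W RR=W
cmd 4: advance +6 → t=39, phase=(12,12,2,2) → FL=S FR=S RL=S RR=S
cmd 5: advance +16 → t=55, phase=(8,8,18,18) → FL=S FR=S RL=W RR=W
cmd 6: advance +17 → t=72, phase=(5,5,15,15) → FL=S FR=S RL=W RR=W
cmd 7: advance +8 → t=80, phase=(13,13,3,3) → FL=W FR=W RL=S RR=S


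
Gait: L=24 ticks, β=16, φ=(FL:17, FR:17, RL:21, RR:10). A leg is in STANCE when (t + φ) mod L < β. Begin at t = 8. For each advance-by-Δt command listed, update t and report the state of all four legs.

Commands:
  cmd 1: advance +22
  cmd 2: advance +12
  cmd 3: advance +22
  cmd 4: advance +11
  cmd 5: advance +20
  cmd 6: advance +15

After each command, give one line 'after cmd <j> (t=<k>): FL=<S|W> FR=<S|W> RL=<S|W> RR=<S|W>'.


after cmd 1 (t=30): FL=W FR=W RL=S RR=W
after cmd 2 (t=42): FL=S FR=S RL=S RR=S
after cmd 3 (t=64): FL=S FR=S RL=S RR=S
after cmd 4 (t=75): FL=W FR=W RL=S RR=S
after cmd 5 (t=95): FL=W FR=W RL=W RR=S
after cmd 6 (t=110): FL=S FR=S RL=S RR=S

start t=8: FL=S FR=S RL=S RR=W
cmd 1: advance +22 → t=30, phase=(23,23,3,16) → FL=W FR=W RL=S RR=W
cmd 2: advance +12 → t=42, phase=(11,11,15,4) → FL=S FR=S RL=S RR=S
cmd 3: advance +22 → t=64, phase=(9,9,13,2) → FL=S FR=S RL=S RR=S
cmd 4: advance +11 → t=75, phase=(20,20,0,13) → FL=W FR=W RL=S RR=S
cmd 5: advance +20 → t=95, phase=(16,16,20,9) → FL=W FR=W RL=W RR=S
cmd 6: advance +15 → t=110, phase=(7,7,11,0) → FL=S FR=S RL=S RR=S


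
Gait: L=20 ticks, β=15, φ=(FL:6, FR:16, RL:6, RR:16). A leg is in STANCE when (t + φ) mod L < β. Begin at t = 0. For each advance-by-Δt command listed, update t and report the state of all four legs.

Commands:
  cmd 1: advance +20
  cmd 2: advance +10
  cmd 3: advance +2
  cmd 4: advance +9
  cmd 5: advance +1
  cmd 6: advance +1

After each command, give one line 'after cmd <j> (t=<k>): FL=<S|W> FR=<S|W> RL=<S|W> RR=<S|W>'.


start t=0: FL=S FR=W RL=S RR=W
cmd 1: advance +20 → t=20, phase=(6,16,6,16) → FL=S FR=W RL=S RR=W
cmd 2: advance +10 → t=30, phase=(16,6,16,6) → FL=W FR=S RL=W RR=S
cmd 3: advance +2 → t=32, phase=(18,8,18,8) → FL=W FR=S RL=W RR=S
cmd 4: advance +9 → t=41, phase=(7,17,7,17) → FL=S FR=W RL=S RR=W
cmd 5: advance +1 → t=42, phase=(8,18,8,18) → FL=S FR=W RL=S RR=W
cmd 6: advance +1 → t=43, phase=(9,19,9,19) → FL=S FR=W RL=S RR=W

after cmd 1 (t=20): FL=S FR=W RL=S RR=W
after cmd 2 (t=30): FL=W FR=S RL=W RR=S
after cmd 3 (t=32): FL=W FR=S RL=W RR=S
after cmd 4 (t=41): FL=S FR=W RL=S RR=W
after cmd 5 (t=42): FL=S FR=W RL=S RR=W
after cmd 6 (t=43): FL=S FR=W RL=S RR=W


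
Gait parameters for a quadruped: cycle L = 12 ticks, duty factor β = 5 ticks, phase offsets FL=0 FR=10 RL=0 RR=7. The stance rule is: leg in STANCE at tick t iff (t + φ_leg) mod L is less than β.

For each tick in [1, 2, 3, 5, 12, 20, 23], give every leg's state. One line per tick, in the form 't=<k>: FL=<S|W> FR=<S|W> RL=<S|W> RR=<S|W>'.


t=1: phase=(1,11,1,8) vs β=5 → FL=S FR=W RL=S RR=W
t=2: phase=(2,0,2,9) vs β=5 → FL=S FR=S RL=S RR=W
t=3: phase=(3,1,3,10) vs β=5 → FL=S FR=S RL=S RR=W
t=5: phase=(5,3,5,0) vs β=5 → FL=W FR=S RL=W RR=S
t=12: phase=(0,10,0,7) vs β=5 → FL=S FR=W RL=S RR=W
t=20: phase=(8,6,8,3) vs β=5 → FL=W FR=W RL=W RR=S
t=23: phase=(11,9,11,6) vs β=5 → FL=W FR=W RL=W RR=W

t=1: FL=S FR=W RL=S RR=W
t=2: FL=S FR=S RL=S RR=W
t=3: FL=S FR=S RL=S RR=W
t=5: FL=W FR=S RL=W RR=S
t=12: FL=S FR=W RL=S RR=W
t=20: FL=W FR=W RL=W RR=S
t=23: FL=W FR=W RL=W RR=W


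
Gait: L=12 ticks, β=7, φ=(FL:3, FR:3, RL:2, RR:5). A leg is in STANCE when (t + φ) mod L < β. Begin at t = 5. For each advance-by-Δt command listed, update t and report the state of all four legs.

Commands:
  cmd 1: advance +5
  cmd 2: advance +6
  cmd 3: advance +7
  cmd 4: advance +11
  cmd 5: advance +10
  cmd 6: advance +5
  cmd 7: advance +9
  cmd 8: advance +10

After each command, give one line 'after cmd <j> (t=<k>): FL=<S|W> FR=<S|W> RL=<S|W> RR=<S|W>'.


start t=5: FL=W FR=W RL=W RR=W
cmd 1: advance +5 → t=10, phase=(1,1,0,3) → FL=S FR=S RL=S RR=S
cmd 2: advance +6 → t=16, phase=(7,7,6,9) → FL=W FR=W RL=S RR=W
cmd 3: advance +7 → t=23, phase=(2,2,1,4) → FL=S FR=S RL=S RR=S
cmd 4: advance +11 → t=34, phase=(1,1,0,3) → FL=S FR=S RL=S RR=S
cmd 5: advance +10 → t=44, phase=(11,11,10,1) → FL=W FR=W RL=W RR=S
cmd 6: advance +5 → t=49, phase=(4,4,3,6) → FL=S FR=S RL=S RR=S
cmd 7: advance +9 → t=58, phase=(1,1,0,3) → FL=S FR=S RL=S RR=S
cmd 8: advance +10 → t=68, phase=(11,11,10,1) → FL=W FR=W RL=W RR=S

after cmd 1 (t=10): FL=S FR=S RL=S RR=S
after cmd 2 (t=16): FL=W FR=W RL=S RR=W
after cmd 3 (t=23): FL=S FR=S RL=S RR=S
after cmd 4 (t=34): FL=S FR=S RL=S RR=S
after cmd 5 (t=44): FL=W FR=W RL=W RR=S
after cmd 6 (t=49): FL=S FR=S RL=S RR=S
after cmd 7 (t=58): FL=S FR=S RL=S RR=S
after cmd 8 (t=68): FL=W FR=W RL=W RR=S
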